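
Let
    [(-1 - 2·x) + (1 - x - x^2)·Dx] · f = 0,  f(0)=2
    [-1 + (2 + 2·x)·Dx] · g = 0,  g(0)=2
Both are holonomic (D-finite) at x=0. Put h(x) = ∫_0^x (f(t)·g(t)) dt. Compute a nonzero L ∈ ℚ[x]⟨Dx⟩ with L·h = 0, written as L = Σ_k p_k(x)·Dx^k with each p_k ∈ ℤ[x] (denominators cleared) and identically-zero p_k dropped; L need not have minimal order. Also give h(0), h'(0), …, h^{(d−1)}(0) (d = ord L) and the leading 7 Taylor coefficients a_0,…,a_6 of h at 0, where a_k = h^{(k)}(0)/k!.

L = (3 + 5·x + 3·x^2)·Dx + (-2 + 4·x^2 + 2·x^3)·Dx^2  (order 2).
h: a_k = 0, 4, 3, 19/6, 63/16, 803/160, 2621/384, …
ICs: h(0) = 0, h′(0) = 4.

f: a_k = 2, 2, 4, 6, 10, 16, 26, …
g: a_k = 2, 1, -1/4, 1/8, -5/64, 7/128, -21/512, …
h₀=f·g: eliminate ⇒ L₀, order ≤ 1·1.
h=∫h₀ ⇒ L = L₀·Dx.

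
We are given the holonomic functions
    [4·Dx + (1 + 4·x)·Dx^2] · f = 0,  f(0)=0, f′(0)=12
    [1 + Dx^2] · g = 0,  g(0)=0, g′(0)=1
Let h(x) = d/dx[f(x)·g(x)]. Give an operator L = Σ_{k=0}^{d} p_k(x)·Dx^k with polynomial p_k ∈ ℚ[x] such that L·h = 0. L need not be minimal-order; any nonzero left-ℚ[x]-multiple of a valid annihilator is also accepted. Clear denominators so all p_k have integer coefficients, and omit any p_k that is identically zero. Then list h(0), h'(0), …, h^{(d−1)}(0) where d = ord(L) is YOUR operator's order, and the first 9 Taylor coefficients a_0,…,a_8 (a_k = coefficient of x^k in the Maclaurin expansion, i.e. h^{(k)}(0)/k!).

L = (-12355 - 1064·x - 6288·x^2 - 16128·x^3 - 13568·x^4 + 6144·x^5 + 4096·x^6) + (-3384 - 15968·x - 14080·x^2 - 15360·x^3 + 10240·x^4 + 8192·x^5)·Dx + (-12502 - 2384·x - 10016·x^2 - 19968·x^3 - 14848·x^4 + 12288·x^5 + 8192·x^6)·Dx^2 + (-3384 - 15968·x - 14080·x^2 - 15360·x^3 + 10240·x^4 + 8192·x^5)·Dx^3 + (-147 - 1320·x - 3728·x^2 - 3840·x^3 - 1280·x^4 + 6144·x^5 + 4096·x^6)·Dx^4  (order 4).
h: a_k = 0, 24, -72, 248, -940, 3623, -70567/5, 1162534/21, -3053769/14, …
ICs: h(0) = 0, h′(0) = 24, h′′(0) = -144, h′′′(0) = 1488.

f: a_k = 0, 12, -24, 64, -192, 3072/5, -2048, 49152/7, -24576, …
g: a_k = 0, 1, 0, -1/6, 0, 1/120, 0, -1/5040, 0, …
Product ⇒ symmetric product L₀, ord ≤ 4.
Derive L from L₀ (diff closure).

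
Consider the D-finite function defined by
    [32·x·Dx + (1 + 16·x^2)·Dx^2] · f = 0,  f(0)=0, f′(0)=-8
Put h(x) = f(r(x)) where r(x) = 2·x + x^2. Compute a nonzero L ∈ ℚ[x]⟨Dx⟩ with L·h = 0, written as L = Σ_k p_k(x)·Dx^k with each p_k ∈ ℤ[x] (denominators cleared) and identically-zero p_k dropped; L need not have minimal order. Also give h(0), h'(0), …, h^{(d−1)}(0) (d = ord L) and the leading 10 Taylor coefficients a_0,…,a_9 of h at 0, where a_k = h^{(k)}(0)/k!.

f: a_k = 0, -8, 0, 128/3, 0, -2048/5, 0, 32768/7, 0, -524288/9, …
L₀ from L_f via x↦r, Dx↦r'^{-1}Dx.
L = (-1 + 128·x + 256·x^2 + 192·x^3 + 48·x^4)·Dx + (1 + x + 64·x^2 + 128·x^3 + 80·x^4 + 16·x^5)·Dx^2  (order 2).
h: a_k = 0, -16, -8, 1024/3, 512, -64256/5, -98176/3, 3964928/7, 2080768, -240160768/9, …
ICs: h(0) = 0, h′(0) = -16.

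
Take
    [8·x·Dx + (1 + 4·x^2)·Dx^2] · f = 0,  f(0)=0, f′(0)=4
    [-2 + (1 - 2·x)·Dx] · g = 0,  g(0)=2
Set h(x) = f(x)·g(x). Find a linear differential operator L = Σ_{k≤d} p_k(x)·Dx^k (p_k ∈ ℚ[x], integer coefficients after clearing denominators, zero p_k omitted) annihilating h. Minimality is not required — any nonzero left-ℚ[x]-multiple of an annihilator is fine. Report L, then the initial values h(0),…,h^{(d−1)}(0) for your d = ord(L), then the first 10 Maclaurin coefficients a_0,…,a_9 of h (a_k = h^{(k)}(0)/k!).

f: a_k = 0, 4, 0, -16/3, 0, 64/5, 0, -256/7, 0, 1024/9, …
g: a_k = 2, 4, 8, 16, 32, 64, 128, 256, 512, 1024, …
Product ⇒ symmetric product L₀, ord ≤ 2.
L = 16·x + (4 - 8·x + 32·x^2)·Dx + (-1 + 2·x - 4·x^2 + 8·x^3)·Dx^2  (order 2).
h: a_k = 0, 8, 16, 64/3, 128/3, 1664/15, 3328/15, 38912/105, 77824/105, 538624/315, …
ICs: h(0) = 0, h′(0) = 8.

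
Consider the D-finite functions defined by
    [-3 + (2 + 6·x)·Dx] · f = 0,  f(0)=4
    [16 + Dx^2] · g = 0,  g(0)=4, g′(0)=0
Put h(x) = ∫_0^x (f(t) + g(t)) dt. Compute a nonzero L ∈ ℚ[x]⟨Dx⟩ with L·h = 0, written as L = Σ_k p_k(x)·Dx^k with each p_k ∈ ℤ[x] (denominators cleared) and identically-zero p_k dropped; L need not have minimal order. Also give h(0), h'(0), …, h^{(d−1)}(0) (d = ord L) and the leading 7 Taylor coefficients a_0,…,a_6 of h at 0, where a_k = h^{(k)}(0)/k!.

L = (-4368 - 18432·x - 27648·x^2)·Dx + (1760 + 17568·x + 55296·x^2 + 55296·x^3)·Dx^2 + (-273 - 1152·x - 1728·x^2)·Dx^3 + (110 + 1098·x + 3456·x^2 + 3456·x^3)·Dx^4  (order 4).
h: a_k = 0, 8, 3, -73/6, 27/16, 2881/480, 567/128, …
ICs: h(0) = 0, h′(0) = 8, h′′(0) = 6, h′′′(0) = -73.

f: a_k = 4, 6, -9/2, 27/4, -405/32, 1701/64, -15309/256, …
g: a_k = 4, 0, -32, 0, 128/3, 0, -1024/45, …
f+g: L₀ = lclm(L_f,L_g), ord ≤ 1+2.
∫: right-multiply L₀ by Dx.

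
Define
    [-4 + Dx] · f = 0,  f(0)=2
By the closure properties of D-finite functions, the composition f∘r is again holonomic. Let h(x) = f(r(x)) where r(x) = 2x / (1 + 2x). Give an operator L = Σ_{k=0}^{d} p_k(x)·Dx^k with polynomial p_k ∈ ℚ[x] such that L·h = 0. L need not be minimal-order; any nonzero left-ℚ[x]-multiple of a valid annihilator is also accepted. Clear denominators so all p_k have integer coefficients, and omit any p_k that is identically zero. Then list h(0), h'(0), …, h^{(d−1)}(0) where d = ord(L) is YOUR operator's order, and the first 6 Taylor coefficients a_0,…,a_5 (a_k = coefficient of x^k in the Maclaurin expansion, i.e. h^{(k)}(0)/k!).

L = -8 + (1 + 4·x + 4·x^2)·Dx  (order 1).
h: a_k = 2, 16, 32, -64/3, -128/3, 1792/15, …
ICs: h(0) = 2.

f: a_k = 2, 8, 16, 64/3, 64/3, 256/15, …
Change of var in L_f (x↦r) gives L₀.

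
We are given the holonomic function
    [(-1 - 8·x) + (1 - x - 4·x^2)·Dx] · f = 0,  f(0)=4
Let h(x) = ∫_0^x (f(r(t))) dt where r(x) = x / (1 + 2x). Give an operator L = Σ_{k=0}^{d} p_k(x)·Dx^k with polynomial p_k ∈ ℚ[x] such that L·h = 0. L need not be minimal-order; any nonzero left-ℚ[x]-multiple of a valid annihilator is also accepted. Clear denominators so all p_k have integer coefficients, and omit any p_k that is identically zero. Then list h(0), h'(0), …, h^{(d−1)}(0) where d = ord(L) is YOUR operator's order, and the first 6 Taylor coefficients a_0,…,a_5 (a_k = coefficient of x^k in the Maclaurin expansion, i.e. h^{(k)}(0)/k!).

L = (1 + 10·x)·Dx + (-1 - 5·x - 4·x^2 + 4·x^3)·Dx^2  (order 2).
h: a_k = 0, 4, 2, 4, -7, 108/5, …
ICs: h(0) = 0, h′(0) = 4.

f: a_k = 4, 4, 20, 36, 116, 260, …
Substitute x→r, Dx→(1/r')Dx; clear ⇒ L₀.
Integrate: L := L₀·Dx.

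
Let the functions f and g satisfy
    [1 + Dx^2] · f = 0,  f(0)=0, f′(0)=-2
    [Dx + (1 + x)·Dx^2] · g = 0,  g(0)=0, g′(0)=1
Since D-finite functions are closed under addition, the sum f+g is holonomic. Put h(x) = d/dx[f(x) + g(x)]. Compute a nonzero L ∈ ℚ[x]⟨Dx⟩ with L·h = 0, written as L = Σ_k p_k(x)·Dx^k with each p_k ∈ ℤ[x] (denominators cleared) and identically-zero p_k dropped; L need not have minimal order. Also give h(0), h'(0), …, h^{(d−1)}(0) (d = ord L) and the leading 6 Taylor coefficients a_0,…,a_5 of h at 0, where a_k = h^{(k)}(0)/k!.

f: a_k = 0, -2, 0, 1/3, 0, -1/60, …
g: a_k = 0, 1, -1/2, 1/3, -1/4, 1/5, …
Weyl lclm of L_f,L_g ⇒ L₀ (ord ≤ 4).
Differentiate: ansatz ord ≤ ord L₀ ⇒ L.
L = (7 + 2·x + x^2) + (3 + 5·x + 3·x^2 + x^3)·Dx + (7 + 2·x + x^2)·Dx^2 + (3 + 5·x + 3·x^2 + x^3)·Dx^3  (order 3).
h: a_k = -1, -1, 2, -1, 11/12, -1, …
ICs: h(0) = -1, h′(0) = -1, h′′(0) = 4.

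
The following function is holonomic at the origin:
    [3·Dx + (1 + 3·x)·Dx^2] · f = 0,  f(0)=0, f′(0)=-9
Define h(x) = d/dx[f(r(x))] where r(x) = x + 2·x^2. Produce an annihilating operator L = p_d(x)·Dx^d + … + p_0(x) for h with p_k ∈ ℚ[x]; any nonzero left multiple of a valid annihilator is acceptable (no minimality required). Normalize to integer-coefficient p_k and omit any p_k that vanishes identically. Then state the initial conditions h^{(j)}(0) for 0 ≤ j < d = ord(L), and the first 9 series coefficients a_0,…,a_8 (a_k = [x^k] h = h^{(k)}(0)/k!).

L = (-1 + 12·x + 24·x^2) + (1 + 7·x + 18·x^2 + 24·x^3)·Dx  (order 1).
h: a_k = -9, -9, 81, -189, 81, 891, -3159, 4131, 6561, …
ICs: h(0) = -9.

f: a_k = 0, -9, 27/2, -27, 243/4, -729/5, 729/2, -6561/7, 19683/8, …
Substitute x→r, Dx→(1/r')Dx; clear ⇒ L₀.
h=h₀': d/dx-closure on L₀ ⇒ L.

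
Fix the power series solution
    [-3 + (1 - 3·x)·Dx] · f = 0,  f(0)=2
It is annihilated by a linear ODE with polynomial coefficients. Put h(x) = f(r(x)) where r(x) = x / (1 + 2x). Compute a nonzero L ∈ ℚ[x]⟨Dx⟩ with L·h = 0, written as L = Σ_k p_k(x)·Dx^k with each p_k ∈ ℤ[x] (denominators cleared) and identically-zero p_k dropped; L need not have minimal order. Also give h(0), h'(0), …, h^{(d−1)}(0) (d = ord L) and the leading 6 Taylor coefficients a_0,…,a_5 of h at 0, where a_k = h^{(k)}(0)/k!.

L = 3 + (-1 - x + 2·x^2)·Dx  (order 1).
h: a_k = 2, 6, 6, 6, 6, 6, …
ICs: h(0) = 2.

f: a_k = 2, 6, 18, 54, 162, 486, …
Substitute x→r, Dx→(1/r')Dx; clear ⇒ L₀.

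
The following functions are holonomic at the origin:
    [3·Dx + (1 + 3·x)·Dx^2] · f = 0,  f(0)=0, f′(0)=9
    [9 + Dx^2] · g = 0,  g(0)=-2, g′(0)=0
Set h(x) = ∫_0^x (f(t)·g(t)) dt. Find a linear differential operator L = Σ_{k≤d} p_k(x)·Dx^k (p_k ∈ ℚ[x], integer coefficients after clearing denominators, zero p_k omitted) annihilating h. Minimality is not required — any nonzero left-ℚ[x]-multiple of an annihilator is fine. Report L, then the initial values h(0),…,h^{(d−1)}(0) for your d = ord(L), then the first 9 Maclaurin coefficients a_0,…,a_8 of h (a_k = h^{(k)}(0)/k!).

L = (-81 + 486·x + 4617·x^2 + 11664·x^3 + 8748·x^4)·Dx + (36 + 540·x + 1944·x^2 + 1944·x^3)·Dx^2 + (180·x + 1134·x^2 + 2592·x^3 + 1944·x^4)·Dx^3 + (4 + 60·x + 216·x^2 + 216·x^3)·Dx^4 + (1 + 14·x + 69·x^2 + 144·x^3 + 108·x^4)·Dx^5  (order 5).
h: a_k = 0, 0, -9, 9, 27/4, 0, -729/40, 2187/56, -203391/2240, …
ICs: h(0) = 0, h′(0) = 0, h′′(0) = -18, h′′′(0) = 54, h′′′′(0) = 162.

f: a_k = 0, 9, -27/2, 27, -243/4, 729/5, -729/2, 6561/7, -19683/8, …
g: a_k = -2, 0, 9, 0, -27/4, 0, 81/40, 0, -729/2240, …
Product ⇒ symmetric product L₀, ord ≤ 4.
Integrate: L := L₀·Dx.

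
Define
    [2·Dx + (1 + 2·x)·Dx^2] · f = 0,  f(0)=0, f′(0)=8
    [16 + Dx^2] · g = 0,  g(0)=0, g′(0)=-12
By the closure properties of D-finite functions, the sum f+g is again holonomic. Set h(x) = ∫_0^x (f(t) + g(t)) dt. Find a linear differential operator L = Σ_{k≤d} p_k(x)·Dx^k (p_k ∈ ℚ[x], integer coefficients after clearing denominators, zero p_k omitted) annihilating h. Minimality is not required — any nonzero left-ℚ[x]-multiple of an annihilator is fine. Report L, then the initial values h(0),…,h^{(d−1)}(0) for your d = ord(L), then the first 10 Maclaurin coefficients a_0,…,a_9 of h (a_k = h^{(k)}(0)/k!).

f: a_k = 0, 8, -8, 32/3, -16, 128/5, -128/3, 512/7, -128, 2048/9, …
g: a_k = 0, -12, 0, 32, 0, -128/5, 0, 1024/105, 0, -2048/945, …
Sum ⇒ L₀ = lclm(L_f,L_g) in ℚ(x)⟨Dx⟩.
∫: right-multiply L₀ by Dx.
L = (160 + 256·x + 256·x^2)·Dx^2 + (48 + 224·x + 384·x^2 + 256·x^3)·Dx^3 + (10 + 16·x + 16·x^2)·Dx^4 + (3 + 14·x + 24·x^2 + 16·x^3)·Dx^5  (order 5).
h: a_k = 0, 0, -2, -8/3, 32/3, -16/5, 0, -128/21, 1088/105, -128/9, …
ICs: h(0) = 0, h′(0) = 0, h′′(0) = -4, h′′′(0) = -16, h′′′′(0) = 256.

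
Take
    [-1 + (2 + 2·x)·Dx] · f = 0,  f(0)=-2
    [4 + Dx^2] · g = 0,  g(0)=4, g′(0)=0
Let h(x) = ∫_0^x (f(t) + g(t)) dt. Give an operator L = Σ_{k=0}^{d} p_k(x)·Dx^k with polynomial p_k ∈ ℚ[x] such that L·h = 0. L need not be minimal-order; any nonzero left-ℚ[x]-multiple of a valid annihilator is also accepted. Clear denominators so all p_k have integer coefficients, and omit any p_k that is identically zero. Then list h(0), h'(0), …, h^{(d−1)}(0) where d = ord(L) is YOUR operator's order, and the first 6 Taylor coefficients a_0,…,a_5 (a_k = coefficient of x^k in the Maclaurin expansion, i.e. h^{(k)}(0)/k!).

f: a_k = -2, -1, 1/4, -1/8, 5/64, -7/128, …
g: a_k = 4, 0, -8, 0, 8/3, 0, …
Weyl lclm of L_f,L_g ⇒ L₀ (ord ≤ 3).
h=∫h₀ ⇒ L = L₀·Dx.
L = (-76 - 128·x - 64·x^2)·Dx + (120 + 376·x + 384·x^2 + 128·x^3)·Dx^2 + (-19 - 32·x - 16·x^2)·Dx^3 + (30 + 94·x + 96·x^2 + 32·x^3)·Dx^4  (order 4).
h: a_k = 0, 2, -1/2, -31/12, -1/32, 527/960, …
ICs: h(0) = 0, h′(0) = 2, h′′(0) = -1, h′′′(0) = -31/2.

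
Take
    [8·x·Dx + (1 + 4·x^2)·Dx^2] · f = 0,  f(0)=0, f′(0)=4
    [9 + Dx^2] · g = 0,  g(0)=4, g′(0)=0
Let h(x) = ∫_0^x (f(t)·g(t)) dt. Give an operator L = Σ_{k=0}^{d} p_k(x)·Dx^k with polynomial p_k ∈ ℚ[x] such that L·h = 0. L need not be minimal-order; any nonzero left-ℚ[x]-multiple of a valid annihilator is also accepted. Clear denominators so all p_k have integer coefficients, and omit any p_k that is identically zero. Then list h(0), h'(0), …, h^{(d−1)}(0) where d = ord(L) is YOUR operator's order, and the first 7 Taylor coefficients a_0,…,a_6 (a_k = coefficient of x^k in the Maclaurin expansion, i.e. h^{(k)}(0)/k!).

L = (2925 + 31536·x^2 + 95904·x^4 + 186624·x^6 + 186624·x^8)·Dx + (2448·x + 20160·x^3 + 62208·x^5 + 82944·x^7)·Dx^2 + (442 + 5088·x^2 + 19008·x^4 + 41472·x^6 + 41472·x^8)·Dx^3 + (272·x + 2240·x^3 + 6912·x^5 + 9216·x^7)·Dx^4 + (13 + 176·x^2 + 928·x^4 + 2304·x^6 + 2304·x^8)·Dx^5  (order 5).
h: a_k = 0, 0, 8, 0, -70/3, 0, 503/15, …
ICs: h(0) = 0, h′(0) = 0, h′′(0) = 16, h′′′(0) = 0, h′′′′(0) = -560.

f: a_k = 0, 4, 0, -16/3, 0, 64/5, 0, …
g: a_k = 4, 0, -18, 0, 27/2, 0, -81/20, …
Product ⇒ symmetric product L₀, ord ≤ 4.
h=∫h₀ ⇒ L = L₀·Dx.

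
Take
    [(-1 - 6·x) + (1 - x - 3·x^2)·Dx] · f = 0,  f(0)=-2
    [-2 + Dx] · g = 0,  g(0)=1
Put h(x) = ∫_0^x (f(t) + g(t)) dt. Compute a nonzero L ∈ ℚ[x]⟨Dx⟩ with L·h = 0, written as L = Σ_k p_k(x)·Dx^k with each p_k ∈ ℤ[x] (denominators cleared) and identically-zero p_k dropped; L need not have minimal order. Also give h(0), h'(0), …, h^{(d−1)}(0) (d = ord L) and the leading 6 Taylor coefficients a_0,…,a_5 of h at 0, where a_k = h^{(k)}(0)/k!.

f: a_k = -2, -2, -8, -14, -38, -80, …
g: a_k = 1, 2, 2, 4/3, 2/3, 4/15, …
h₀=f+g: left-lcm gives L₀, ord ≤ 2.
h=∫h₀ ⇒ L = L₀·Dx.
L = (-12 - 16·x - 144·x^2 - 72·x^3)·Dx + (4 + 26·x + 74·x^2 - 24·x^3 - 36·x^4)·Dx^2 + (1 - 9·x - x^2 + 30·x^3 + 18·x^4)·Dx^3  (order 3).
h: a_k = 0, -1, 0, -2, -19/6, -112/15, …
ICs: h(0) = 0, h′(0) = -1, h′′(0) = 0.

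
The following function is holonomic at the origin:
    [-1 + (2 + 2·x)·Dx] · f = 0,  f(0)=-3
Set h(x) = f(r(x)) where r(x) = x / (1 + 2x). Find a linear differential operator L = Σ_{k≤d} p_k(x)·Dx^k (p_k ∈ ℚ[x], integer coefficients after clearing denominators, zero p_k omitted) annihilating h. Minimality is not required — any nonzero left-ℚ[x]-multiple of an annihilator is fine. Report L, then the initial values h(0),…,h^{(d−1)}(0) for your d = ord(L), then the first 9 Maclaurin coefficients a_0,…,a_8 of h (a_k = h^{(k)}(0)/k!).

f: a_k = -3, -3/2, 3/8, -3/16, 15/128, -21/256, 63/1024, -99/2048, 1287/32768, …
f∘r: x↦r, Dx↦Dx/r' in L_f ⇒ L₀.
L = -1 + (2 + 10·x + 12·x^2)·Dx  (order 1).
h: a_k = -3, -3/2, 27/8, -123/16, 2271/128, -10629/256, 100935/1024, -486315/2048, 19021095/32768, …
ICs: h(0) = -3.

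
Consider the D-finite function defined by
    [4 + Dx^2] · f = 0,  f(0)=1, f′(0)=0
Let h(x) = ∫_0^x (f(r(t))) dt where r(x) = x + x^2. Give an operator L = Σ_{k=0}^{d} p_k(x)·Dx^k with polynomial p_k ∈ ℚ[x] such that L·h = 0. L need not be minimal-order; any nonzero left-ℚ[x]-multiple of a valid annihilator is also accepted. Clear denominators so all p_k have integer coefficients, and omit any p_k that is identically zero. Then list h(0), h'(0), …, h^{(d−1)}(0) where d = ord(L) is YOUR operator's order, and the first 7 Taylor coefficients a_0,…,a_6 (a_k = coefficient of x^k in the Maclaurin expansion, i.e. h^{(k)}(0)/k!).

L = (4 + 24·x + 48·x^2 + 32·x^3)·Dx - 2·Dx^2 + (1 + 2·x)·Dx^3  (order 3).
h: a_k = 0, 1, 0, -2/3, -1, -4/15, 4/9, …
ICs: h(0) = 0, h′(0) = 1, h′′(0) = 0.

f: a_k = 1, 0, -2, 0, 2/3, 0, -4/45, …
Substitute x→r, Dx→(1/r')Dx; clear ⇒ L₀.
Integrate: L := L₀·Dx.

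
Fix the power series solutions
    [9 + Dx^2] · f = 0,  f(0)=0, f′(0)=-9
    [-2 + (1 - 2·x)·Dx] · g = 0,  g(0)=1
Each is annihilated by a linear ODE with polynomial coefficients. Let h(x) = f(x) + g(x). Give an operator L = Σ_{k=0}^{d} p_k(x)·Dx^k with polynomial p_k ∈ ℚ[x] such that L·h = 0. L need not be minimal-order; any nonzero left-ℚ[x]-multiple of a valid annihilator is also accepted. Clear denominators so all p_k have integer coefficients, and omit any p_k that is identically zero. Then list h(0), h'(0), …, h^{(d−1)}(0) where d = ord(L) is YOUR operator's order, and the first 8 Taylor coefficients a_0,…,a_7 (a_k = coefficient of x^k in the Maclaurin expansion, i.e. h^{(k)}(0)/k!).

f: a_k = 0, -9, 0, 27/2, 0, -243/40, 0, 729/560, …
g: a_k = 1, 2, 4, 8, 16, 32, 64, 128, …
L₀ := lclm(L_f,L_g); ord L₀ ≤ 2+1.
L = (-594 + 648·x - 648·x^2) + (153 - 630·x + 972·x^2 - 648·x^3)·Dx + (-66 + 72·x - 72·x^2)·Dx^2 + (17 - 70·x + 108·x^2 - 72·x^3)·Dx^3  (order 3).
h: a_k = 1, -7, 4, 43/2, 16, 1037/40, 64, 72409/560, …
ICs: h(0) = 1, h′(0) = -7, h′′(0) = 8.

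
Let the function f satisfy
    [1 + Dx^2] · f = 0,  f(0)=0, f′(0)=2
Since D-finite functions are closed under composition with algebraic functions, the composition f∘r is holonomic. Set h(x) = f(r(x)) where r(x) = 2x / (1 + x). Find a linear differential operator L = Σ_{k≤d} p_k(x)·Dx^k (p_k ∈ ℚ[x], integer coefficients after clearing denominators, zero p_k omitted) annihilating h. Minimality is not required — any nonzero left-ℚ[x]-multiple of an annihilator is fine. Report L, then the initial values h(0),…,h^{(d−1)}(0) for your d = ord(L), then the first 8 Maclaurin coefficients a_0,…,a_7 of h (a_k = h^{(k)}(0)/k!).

L = 4 + (2 + 6·x + 6·x^2 + 2·x^3)·Dx + (1 + 4·x + 6·x^2 + 4·x^3 + x^4)·Dx^2  (order 2).
h: a_k = 0, 4, -4, 4/3, 4, -172/15, 20, -8836/315, …
ICs: h(0) = 0, h′(0) = 4.

f: a_k = 0, 2, 0, -1/3, 0, 1/60, 0, -1/2520, …
f∘r: x↦r, Dx↦Dx/r' in L_f ⇒ L₀.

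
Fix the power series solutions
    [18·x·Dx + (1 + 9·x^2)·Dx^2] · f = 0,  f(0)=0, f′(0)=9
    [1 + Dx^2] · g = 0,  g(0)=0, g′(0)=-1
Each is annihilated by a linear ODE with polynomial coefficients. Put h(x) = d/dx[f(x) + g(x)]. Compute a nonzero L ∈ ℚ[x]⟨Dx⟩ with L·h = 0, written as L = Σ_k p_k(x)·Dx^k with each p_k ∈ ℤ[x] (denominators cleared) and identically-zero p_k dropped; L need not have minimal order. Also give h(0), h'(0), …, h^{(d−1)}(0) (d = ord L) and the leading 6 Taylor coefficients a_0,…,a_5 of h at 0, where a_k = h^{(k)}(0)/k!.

L = (-1926·x + 17820·x^3 + 1458·x^5) + (-17 + 351·x^2 + 4617·x^4 + 729·x^6)·Dx + (-1926·x + 17820·x^3 + 1458·x^5)·Dx^2 + (-17 + 351·x^2 + 4617·x^4 + 729·x^6)·Dx^3  (order 3).
h: a_k = 8, 0, -161/2, 0, 17495/24, 0, …
ICs: h(0) = 8, h′(0) = 0, h′′(0) = -161.

f: a_k = 0, 9, 0, -27, 0, 729/5, …
g: a_k = 0, -1, 0, 1/6, 0, -1/120, …
f+g: L₀ = lclm(L_f,L_g), ord ≤ 2+2.
h=h₀': d/dx-closure on L₀ ⇒ L.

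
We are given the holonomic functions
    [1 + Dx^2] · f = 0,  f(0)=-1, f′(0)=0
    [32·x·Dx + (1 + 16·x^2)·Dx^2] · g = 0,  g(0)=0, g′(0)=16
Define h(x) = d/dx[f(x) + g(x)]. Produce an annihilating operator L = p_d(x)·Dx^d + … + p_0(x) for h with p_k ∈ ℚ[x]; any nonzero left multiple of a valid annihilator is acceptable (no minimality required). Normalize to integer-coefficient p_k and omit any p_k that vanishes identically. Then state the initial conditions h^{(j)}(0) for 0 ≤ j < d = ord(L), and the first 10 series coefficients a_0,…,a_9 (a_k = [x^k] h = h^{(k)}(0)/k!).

f: a_k = -1, 0, 1/2, 0, -1/24, 0, 1/720, 0, -1/40320, 0, …
g: a_k = 0, 16, 0, -256/3, 0, 4096/5, 0, -65536/7, 0, 1048576/9, …
f+g: L₀ = lclm(L_f,L_g), ord ≤ 2+2.
Derive L from L₀ (diff closure).
L = (-6112·x + 99328·x^3 + 8192·x^5) + (-31 + 1072·x^2 + 25344·x^4 + 4096·x^6)·Dx + (-6112·x + 99328·x^3 + 8192·x^5)·Dx^2 + (-31 + 1072·x^2 + 25344·x^4 + 4096·x^6)·Dx^3  (order 3).
h: a_k = 16, 1, -256, -1/6, 4096, 1/120, -65536, -1/5040, 1048576, 1/362880, …
ICs: h(0) = 16, h′(0) = 1, h′′(0) = -512.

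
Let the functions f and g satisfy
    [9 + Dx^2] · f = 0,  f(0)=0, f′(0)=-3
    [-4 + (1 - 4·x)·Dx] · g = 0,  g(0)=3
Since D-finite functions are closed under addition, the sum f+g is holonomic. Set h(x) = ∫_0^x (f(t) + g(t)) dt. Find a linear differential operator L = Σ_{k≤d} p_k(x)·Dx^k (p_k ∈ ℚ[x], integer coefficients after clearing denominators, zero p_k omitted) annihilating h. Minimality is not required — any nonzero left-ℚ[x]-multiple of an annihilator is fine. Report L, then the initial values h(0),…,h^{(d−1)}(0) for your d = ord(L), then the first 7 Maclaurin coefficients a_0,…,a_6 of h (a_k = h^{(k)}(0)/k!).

f: a_k = 0, -3, 0, 9/2, 0, -81/40, 0, …
g: a_k = 3, 12, 48, 192, 768, 3072, 12288, …
f+g: L₀ = lclm(L_f,L_g), ord ≤ 2+1.
Integrate: L := L₀·Dx.
L = (-3780 + 2592·x - 5184·x^2)·Dx + (369 - 2124·x + 3888·x^2 - 5184·x^3)·Dx^2 + (-420 + 288·x - 576·x^2)·Dx^3 + (41 - 236·x + 432·x^2 - 576·x^3)·Dx^4  (order 4).
h: a_k = 0, 3, 9/2, 16, 393/8, 768/5, 40933/80, …
ICs: h(0) = 0, h′(0) = 3, h′′(0) = 9, h′′′(0) = 96.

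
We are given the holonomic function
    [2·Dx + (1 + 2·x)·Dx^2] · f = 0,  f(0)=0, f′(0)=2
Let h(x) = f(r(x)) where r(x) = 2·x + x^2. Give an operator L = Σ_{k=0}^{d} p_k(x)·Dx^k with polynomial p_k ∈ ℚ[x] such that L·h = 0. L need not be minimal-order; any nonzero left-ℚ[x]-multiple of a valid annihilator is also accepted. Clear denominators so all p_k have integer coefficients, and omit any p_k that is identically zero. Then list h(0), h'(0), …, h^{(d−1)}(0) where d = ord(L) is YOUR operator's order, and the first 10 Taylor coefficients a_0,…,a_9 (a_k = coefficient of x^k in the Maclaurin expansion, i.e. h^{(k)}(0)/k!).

f: a_k = 0, 2, -2, 8/3, -4, 32/5, -32/3, 128/7, -32, 512/9, …
h₀=f(r): pull back L_f along r ⇒ L₀.
L = (3 + 4·x + 2·x^2)·Dx + (1 + 5·x + 6·x^2 + 2·x^3)·Dx^2  (order 2).
h: a_k = 0, 4, -6, 40/3, -34, 464/5, -264, 5408/7, -2308, 63040/9, …
ICs: h(0) = 0, h′(0) = 4.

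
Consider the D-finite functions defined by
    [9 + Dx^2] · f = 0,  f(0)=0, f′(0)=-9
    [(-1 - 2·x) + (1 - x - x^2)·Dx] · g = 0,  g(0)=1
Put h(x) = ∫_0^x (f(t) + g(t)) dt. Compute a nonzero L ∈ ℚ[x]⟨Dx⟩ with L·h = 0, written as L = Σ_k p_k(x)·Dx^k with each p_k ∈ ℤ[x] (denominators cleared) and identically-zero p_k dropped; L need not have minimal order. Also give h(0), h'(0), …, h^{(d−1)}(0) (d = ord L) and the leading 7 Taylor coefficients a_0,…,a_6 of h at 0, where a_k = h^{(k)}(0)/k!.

L = (-243 - 432·x + 81·x^2 - 216·x^3 - 405·x^4 - 162·x^5)·Dx + (117 - 225·x - 36·x^2 + 297·x^3 - 54·x^4 - 243·x^5 - 81·x^6)·Dx^2 + (-27 - 48·x + 9·x^2 - 24·x^3 - 45·x^4 - 18·x^5)·Dx^3 + (13 - 25·x - 4·x^2 + 33·x^3 - 6·x^4 - 27·x^5 - 9·x^6)·Dx^4  (order 4).
h: a_k = 0, 1, -4, 2/3, 33/8, 1, 77/240, …
ICs: h(0) = 0, h′(0) = 1, h′′(0) = -8, h′′′(0) = 4.

f: a_k = 0, -9, 0, 27/2, 0, -243/40, 0, …
g: a_k = 1, 1, 2, 3, 5, 8, 13, …
Weyl lclm of L_f,L_g ⇒ L₀ (ord ≤ 3).
h=∫h₀ ⇒ L = L₀·Dx.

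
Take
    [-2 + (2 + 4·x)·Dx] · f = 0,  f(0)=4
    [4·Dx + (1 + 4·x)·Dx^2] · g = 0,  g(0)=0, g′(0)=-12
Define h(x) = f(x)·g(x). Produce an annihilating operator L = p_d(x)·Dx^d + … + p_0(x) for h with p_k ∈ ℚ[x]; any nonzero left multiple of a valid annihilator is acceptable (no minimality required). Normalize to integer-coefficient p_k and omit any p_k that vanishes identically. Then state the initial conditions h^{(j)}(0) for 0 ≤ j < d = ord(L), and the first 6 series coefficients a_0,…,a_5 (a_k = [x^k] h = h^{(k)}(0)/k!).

L = (-1 + 4·x) + (2 + 4·x)·Dx + (1 + 8·x + 20·x^2 + 16·x^3)·Dx^2  (order 2).
h: a_k = 0, -48, 48, -136, 440, -7418/5, …
ICs: h(0) = 0, h′(0) = -48.

f: a_k = 4, 4, -2, 2, -5/2, 7/2, …
g: a_k = 0, -12, 24, -64, 192, -3072/5, …
Product ⇒ symmetric product L₀, ord ≤ 2.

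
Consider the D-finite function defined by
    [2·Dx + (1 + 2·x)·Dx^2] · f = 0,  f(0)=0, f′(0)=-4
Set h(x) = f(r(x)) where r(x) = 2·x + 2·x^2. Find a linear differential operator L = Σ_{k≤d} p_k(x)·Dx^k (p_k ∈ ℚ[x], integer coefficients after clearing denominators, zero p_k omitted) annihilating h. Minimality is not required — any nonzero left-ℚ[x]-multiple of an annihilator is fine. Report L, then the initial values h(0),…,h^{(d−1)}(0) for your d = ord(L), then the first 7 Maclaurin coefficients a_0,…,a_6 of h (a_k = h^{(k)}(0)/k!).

L = 2·Dx + (1 + 2·x)·Dx^2  (order 2).
h: a_k = 0, -8, 8, -32/3, 16, -128/5, 128/3, …
ICs: h(0) = 0, h′(0) = -8.

f: a_k = 0, -4, 4, -16/3, 8, -64/5, 64/3, …
Change of var in L_f (x↦r) gives L₀.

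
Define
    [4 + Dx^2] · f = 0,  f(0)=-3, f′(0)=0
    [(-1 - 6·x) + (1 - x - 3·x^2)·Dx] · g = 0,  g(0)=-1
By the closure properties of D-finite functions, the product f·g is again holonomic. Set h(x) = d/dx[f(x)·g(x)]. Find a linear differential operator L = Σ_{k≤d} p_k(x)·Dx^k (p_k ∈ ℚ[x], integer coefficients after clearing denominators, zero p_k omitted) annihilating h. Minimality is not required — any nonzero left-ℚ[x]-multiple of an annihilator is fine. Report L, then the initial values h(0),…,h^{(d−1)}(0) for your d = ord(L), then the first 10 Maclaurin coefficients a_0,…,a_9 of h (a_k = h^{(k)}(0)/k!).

f: a_k = -3, 0, 6, 0, -2, 0, 4/15, 0, -2/105, 0, …
g: a_k = -1, -1, -4, -7, -19, -40, -97, -217, -508, -1159, …
Sym-product of L_f,L_g gives L₀ (≤ ord 2).
h₀' ⇒ L via d/dx closure of L₀.
L = (10 - 16·x - 40·x^2 + 48·x^3 + 72·x^4) + (5 + 34·x + 36·x^2 + 72·x^3)·Dx + (-1 - x - x^2 + 12·x^3 + 18·x^4)·Dx^2  (order 2).
h: a_k = 3, 12, 45, 140, 400, 5542/5, 44597/15, 164464/21, 709743/35, 49045582/945, …
ICs: h(0) = 3, h′(0) = 12.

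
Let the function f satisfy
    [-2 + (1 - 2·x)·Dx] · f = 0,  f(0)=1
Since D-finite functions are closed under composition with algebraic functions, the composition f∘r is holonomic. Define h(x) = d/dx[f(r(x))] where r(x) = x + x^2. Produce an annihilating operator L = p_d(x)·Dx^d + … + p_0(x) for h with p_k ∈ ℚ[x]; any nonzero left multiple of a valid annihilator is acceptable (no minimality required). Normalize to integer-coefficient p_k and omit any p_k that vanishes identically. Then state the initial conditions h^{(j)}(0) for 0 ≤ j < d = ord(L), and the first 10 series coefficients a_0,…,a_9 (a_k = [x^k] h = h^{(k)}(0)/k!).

L = (6 + 12·x + 12·x^2) + (-1 + 6·x^2 + 4·x^3)·Dx  (order 1).
h: a_k = 2, 12, 48, 176, 600, 1968, 6272, 19584, 60192, 182720, …
ICs: h(0) = 2.

f: a_k = 1, 2, 4, 8, 16, 32, 64, 128, 256, 512, …
L₀ from L_f via x↦r, Dx↦r'^{-1}Dx.
Differentiate: ansatz ord ≤ ord L₀ ⇒ L.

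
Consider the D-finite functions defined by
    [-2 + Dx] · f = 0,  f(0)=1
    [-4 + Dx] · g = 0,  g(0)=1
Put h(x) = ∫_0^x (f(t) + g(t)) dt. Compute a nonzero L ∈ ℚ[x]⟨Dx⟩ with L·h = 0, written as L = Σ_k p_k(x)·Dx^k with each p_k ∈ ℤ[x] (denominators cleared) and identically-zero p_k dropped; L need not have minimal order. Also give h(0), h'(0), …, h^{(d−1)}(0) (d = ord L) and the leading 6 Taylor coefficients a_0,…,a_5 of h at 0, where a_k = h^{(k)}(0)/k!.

f: a_k = 1, 2, 2, 4/3, 2/3, 4/15, …
g: a_k = 1, 4, 8, 32/3, 32/3, 128/15, …
Weyl lclm of L_f,L_g ⇒ L₀ (ord ≤ 2).
h=∫₀ˣh₀: take L = L₀·Dx.
L = 8·Dx - 6·Dx^2 + Dx^3  (order 3).
h: a_k = 0, 2, 3, 10/3, 3, 34/15, …
ICs: h(0) = 0, h′(0) = 2, h′′(0) = 6.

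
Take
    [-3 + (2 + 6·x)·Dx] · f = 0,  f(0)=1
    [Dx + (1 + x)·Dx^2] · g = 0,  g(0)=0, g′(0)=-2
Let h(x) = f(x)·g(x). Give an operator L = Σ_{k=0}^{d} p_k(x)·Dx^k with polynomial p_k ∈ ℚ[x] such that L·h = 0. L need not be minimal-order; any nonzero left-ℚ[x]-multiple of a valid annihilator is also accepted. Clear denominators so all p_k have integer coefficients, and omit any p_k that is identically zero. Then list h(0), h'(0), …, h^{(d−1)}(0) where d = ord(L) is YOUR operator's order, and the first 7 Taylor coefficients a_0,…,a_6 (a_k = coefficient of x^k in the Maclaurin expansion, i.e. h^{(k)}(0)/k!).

L = (21 + 9·x) + (-8 - 24·x)·Dx + (4 + 28·x + 60·x^2 + 36·x^3)·Dx^2  (order 2).
h: a_k = 0, -2, -2, 37/12, -5, 2917/320, -17671/960, …
ICs: h(0) = 0, h′(0) = -2.

f: a_k = 1, 3/2, -9/8, 27/16, -405/128, 1701/256, -15309/1024, …
g: a_k = 0, -2, 1, -2/3, 1/2, -2/5, 1/3, …
L₀ := L_f ⊗_s L_g (sym. prod.), ord ≤ 2.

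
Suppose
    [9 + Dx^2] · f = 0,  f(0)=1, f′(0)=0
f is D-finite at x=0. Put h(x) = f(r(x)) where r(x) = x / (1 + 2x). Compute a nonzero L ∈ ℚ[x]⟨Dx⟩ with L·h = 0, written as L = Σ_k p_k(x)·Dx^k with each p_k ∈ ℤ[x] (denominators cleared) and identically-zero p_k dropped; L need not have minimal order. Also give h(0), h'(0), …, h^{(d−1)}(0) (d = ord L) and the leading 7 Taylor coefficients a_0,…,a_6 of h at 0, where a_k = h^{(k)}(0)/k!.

f: a_k = 1, 0, -9/2, 0, 27/8, 0, -81/80, …
Substitute x→r, Dx→(1/r')Dx; clear ⇒ L₀.
L = 9 + (4 + 24·x + 48·x^2 + 32·x^3)·Dx + (1 + 8·x + 24·x^2 + 32·x^3 + 16·x^4)·Dx^2  (order 2).
h: a_k = 1, 0, -9/2, 18, -405/8, 117, -18081/80, …
ICs: h(0) = 1, h′(0) = 0.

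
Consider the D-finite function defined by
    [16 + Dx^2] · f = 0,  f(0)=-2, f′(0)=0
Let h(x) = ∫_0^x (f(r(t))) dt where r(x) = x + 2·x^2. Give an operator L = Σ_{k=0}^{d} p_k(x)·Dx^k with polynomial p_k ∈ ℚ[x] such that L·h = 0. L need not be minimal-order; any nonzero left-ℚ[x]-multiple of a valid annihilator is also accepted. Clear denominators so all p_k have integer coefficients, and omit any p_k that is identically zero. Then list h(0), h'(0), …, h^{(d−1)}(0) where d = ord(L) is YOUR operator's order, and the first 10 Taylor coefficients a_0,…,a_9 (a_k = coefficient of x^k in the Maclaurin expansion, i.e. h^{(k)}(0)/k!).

f: a_k = -2, 0, 16, 0, -64/3, 0, 512/45, 0, -1024/315, 0, …
Change of var in L_f (x↦r) gives L₀.
Integrate: L := L₀·Dx.
L = (16 + 192·x + 768·x^2 + 1024·x^3)·Dx - 4·Dx^2 + (1 + 4·x)·Dx^3  (order 3).
h: a_k = 0, -2, 0, 16/3, 16, 128/15, -256/9, -22528/315, -1024/15, 106496/2835, …
ICs: h(0) = 0, h′(0) = -2, h′′(0) = 0.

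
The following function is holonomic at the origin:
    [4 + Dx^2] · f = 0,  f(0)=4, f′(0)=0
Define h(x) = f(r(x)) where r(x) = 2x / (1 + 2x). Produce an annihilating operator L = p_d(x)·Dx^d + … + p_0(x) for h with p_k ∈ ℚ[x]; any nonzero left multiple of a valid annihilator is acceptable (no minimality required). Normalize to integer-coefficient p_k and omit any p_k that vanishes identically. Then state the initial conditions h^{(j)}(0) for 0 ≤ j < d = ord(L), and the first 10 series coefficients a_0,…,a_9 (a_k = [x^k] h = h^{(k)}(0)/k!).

f: a_k = 4, 0, -8, 0, 8/3, 0, -16/45, 0, 8/315, 0, …
h₀=f(r): pull back L_f along r ⇒ L₀.
L = 16 + (4 + 24·x + 48·x^2 + 32·x^3)·Dx + (1 + 8·x + 24·x^2 + 32·x^3 + 16·x^4)·Dx^2  (order 2).
h: a_k = 4, 0, -32, 128, -1024/3, 2048/3, -39424/45, -2048/5, 2410496/315, -10584064/315, …
ICs: h(0) = 4, h′(0) = 0.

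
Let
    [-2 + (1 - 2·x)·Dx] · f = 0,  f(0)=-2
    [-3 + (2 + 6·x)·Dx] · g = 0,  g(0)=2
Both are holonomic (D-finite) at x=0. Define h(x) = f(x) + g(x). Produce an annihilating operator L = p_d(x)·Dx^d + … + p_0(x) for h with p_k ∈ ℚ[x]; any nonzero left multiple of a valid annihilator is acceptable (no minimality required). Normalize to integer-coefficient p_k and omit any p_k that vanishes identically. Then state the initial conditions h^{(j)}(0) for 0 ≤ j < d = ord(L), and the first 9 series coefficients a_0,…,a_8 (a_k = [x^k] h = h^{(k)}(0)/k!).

f: a_k = -2, -4, -8, -16, -32, -64, -128, -256, -512, …
g: a_k = 2, 3, -9/4, 27/8, -405/64, 1701/128, -15309/512, 72171/1024, -2814669/16384, …
Weyl lclm of L_f,L_g ⇒ L₀ (ord ≤ 2).
L = (-66 - 108·x) + (41 + 156·x + 324·x^2)·Dx + (-2 - 38·x - 24·x^2 + 216·x^3)·Dx^2  (order 2).
h: a_k = 0, -1, -41/4, -101/8, -2453/64, -6491/128, -80845/512, -189973/1024, -11203277/16384, …
ICs: h(0) = 0, h′(0) = -1.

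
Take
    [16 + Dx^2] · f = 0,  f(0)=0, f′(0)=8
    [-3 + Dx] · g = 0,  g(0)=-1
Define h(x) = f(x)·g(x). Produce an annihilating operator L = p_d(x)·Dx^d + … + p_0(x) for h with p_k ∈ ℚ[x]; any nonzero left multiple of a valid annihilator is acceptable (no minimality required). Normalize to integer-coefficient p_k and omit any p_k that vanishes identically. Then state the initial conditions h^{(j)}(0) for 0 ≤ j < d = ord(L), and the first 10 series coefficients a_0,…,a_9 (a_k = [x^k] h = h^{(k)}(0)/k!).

L = 25 - 6·Dx + Dx^2  (order 2).
h: a_k = 0, -8, -24, -44/3, 28, 779/15, 143/5, -4031/630, -527/30, -430441/45360, …
ICs: h(0) = 0, h′(0) = -8.

f: a_k = 0, 8, 0, -64/3, 0, 256/15, 0, -2048/315, 0, 4096/2835, …
g: a_k = -1, -3, -9/2, -9/2, -27/8, -81/40, -81/80, -243/560, -729/4480, -243/4480, …
L₀ := L_f ⊗_s L_g (sym. prod.), ord ≤ 2.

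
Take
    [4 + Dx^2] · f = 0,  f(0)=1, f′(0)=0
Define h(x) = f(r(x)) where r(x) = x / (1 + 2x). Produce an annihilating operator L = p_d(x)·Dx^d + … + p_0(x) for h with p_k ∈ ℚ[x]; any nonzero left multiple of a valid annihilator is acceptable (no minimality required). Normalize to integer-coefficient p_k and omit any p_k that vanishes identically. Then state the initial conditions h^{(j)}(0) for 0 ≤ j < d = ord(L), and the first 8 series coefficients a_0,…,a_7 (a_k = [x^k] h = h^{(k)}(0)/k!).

f: a_k = 1, 0, -2, 0, 2/3, 0, -4/45, 0, …
Substitute x→r, Dx→(1/r')Dx; clear ⇒ L₀.
L = 4 + (4 + 24·x + 48·x^2 + 32·x^3)·Dx + (1 + 8·x + 24·x^2 + 32·x^3 + 16·x^4)·Dx^2  (order 2).
h: a_k = 1, 0, -2, 8, -70/3, 176/3, -6004/45, 1392/5, …
ICs: h(0) = 1, h′(0) = 0.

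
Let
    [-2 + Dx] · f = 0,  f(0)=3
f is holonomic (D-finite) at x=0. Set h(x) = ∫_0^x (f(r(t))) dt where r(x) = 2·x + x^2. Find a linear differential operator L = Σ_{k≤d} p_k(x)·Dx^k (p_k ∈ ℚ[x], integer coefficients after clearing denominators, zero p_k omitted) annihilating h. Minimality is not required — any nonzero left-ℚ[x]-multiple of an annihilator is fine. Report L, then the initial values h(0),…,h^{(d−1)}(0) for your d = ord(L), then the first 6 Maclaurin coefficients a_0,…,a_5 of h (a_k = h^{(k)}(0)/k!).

L = (-4 - 4·x)·Dx + Dx^2  (order 2).
h: a_k = 0, 3, 6, 10, 14, 86/5, …
ICs: h(0) = 0, h′(0) = 3.

f: a_k = 3, 6, 6, 4, 2, 4/5, …
f∘r: x↦r, Dx↦Dx/r' in L_f ⇒ L₀.
∫: right-multiply L₀ by Dx.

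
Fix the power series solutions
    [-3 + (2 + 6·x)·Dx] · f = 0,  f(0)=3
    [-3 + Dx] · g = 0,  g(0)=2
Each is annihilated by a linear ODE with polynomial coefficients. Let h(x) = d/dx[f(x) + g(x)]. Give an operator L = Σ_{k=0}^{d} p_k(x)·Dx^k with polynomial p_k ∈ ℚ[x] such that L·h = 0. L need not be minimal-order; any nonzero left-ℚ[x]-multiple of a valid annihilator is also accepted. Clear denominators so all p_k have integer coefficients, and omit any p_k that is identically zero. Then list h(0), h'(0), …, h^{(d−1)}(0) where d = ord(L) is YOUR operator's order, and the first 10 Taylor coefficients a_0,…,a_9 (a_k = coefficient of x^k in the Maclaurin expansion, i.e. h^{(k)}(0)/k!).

L = (-15 - 18·x) + (-1 - 24·x - 36·x^2)·Dx + (2 + 10·x + 12·x^2)·Dx^2  (order 2).
h: a_k = 21/2, 45/4, 675/16, -351/32, 30699/256, -657801/2560, 7640163/10240, -295166997/143360, 13301550513/2293760, -75361269483/4587520, …
ICs: h(0) = 21/2, h′(0) = 45/4.

f: a_k = 3, 9/2, -27/8, 81/16, -1215/128, 5103/256, -45927/1024, 216513/2048, -8444007/32768, 42220035/65536, …
g: a_k = 2, 6, 9, 9, 27/4, 81/20, 81/40, 243/280, 729/2240, 243/2240, …
L₀ := lclm(L_f,L_g); ord L₀ ≤ 1+1.
Differentiate: ansatz ord ≤ ord L₀ ⇒ L.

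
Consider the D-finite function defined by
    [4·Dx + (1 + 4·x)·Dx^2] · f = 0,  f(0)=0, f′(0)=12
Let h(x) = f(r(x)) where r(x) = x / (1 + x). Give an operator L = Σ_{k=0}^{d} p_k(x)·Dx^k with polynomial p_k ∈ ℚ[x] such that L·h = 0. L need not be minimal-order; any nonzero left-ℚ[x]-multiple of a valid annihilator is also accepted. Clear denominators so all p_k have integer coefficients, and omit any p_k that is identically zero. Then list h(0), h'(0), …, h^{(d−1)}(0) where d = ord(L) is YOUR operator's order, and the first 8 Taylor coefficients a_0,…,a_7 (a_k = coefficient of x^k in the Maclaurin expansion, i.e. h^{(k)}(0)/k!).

L = (6 + 10·x)·Dx + (1 + 6·x + 5·x^2)·Dx^2  (order 2).
h: a_k = 0, 12, -36, 124, -468, 9372/5, -7812, 234372/7, …
ICs: h(0) = 0, h′(0) = 12.

f: a_k = 0, 12, -24, 64, -192, 3072/5, -2048, 49152/7, …
f∘r: x↦r, Dx↦Dx/r' in L_f ⇒ L₀.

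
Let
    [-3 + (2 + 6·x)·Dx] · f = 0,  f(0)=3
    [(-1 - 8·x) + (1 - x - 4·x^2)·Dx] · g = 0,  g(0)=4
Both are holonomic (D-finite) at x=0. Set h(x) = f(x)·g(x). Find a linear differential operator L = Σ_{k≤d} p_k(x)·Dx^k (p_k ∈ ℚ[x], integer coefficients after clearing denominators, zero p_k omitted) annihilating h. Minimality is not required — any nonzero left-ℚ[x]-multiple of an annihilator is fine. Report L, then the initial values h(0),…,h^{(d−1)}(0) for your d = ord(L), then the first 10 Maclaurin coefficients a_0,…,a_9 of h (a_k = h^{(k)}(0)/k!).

L = (5 + 19·x + 36·x^2) + (-2 - 4·x + 14·x^2 + 24·x^3)·Dx  (order 1).
h: a_k = 12, 30, 129/2, 819/4, 13593/32, 84705/64, 727869/256, 4382811/512, 154848201/8192, 912916245/16384, …
ICs: h(0) = 12.

f: a_k = 3, 9/2, -27/8, 81/16, -1215/128, 5103/256, -45927/1024, 216513/2048, -8444007/32768, 42220035/65536, …
g: a_k = 4, 4, 20, 36, 116, 260, 724, 1764, 4660, 11716, …
Sym-product of L_f,L_g gives L₀ (≤ ord 1).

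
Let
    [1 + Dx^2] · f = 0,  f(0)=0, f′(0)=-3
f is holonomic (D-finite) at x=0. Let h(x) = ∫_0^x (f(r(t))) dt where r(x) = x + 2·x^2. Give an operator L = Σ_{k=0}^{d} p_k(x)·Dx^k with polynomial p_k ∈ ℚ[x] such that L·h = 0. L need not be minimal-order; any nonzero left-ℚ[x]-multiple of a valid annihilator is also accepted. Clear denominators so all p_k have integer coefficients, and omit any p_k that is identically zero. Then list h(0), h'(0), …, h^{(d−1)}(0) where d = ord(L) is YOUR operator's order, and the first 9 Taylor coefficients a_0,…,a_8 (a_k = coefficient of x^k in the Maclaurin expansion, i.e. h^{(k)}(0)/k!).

f: a_k = 0, -3, 0, 1/2, 0, -1/40, 0, 1/1680, 0, …
h₀=f(r): pull back L_f along r ⇒ L₀.
Integrate: L := L₀·Dx.
L = (1 + 12·x + 48·x^2 + 64·x^3)·Dx - 4·Dx^2 + (1 + 4·x)·Dx^3  (order 3).
h: a_k = 0, 0, -3/2, -2, 1/8, 3/5, 239/240, 15/28, -1679/13440, …
ICs: h(0) = 0, h′(0) = 0, h′′(0) = -3.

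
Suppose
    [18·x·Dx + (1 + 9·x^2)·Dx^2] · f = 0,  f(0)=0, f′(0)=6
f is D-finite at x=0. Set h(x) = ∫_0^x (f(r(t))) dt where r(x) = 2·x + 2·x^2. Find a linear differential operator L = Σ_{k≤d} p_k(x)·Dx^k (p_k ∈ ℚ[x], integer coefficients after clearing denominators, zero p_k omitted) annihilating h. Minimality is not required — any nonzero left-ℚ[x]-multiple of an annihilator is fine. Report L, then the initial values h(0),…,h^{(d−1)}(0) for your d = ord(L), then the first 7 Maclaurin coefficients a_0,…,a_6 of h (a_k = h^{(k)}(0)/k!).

f: a_k = 0, 6, 0, -18, 0, 486/5, 0, …
Substitute x→r, Dx→(1/r')Dx; clear ⇒ L₀.
Integrate: L := L₀·Dx.
L = (-2 + 72·x + 288·x^2 + 432·x^3 + 216·x^4)·Dx^2 + (1 + 2·x + 36·x^2 + 144·x^3 + 180·x^4 + 72·x^5)·Dx^3  (order 3).
h: a_k = 0, 0, 6, 4, -36, -432/5, 2232/5, …
ICs: h(0) = 0, h′(0) = 0, h′′(0) = 12.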